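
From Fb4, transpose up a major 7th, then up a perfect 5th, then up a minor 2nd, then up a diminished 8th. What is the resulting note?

Up a major seventh from Fb4: Eb5 (11 semitones up).
A perfect fifth up from Eb5 is Bb5.
A minor second up from Bb5 is Cb6.
Cb6 up a diminished octave → Cbb7 (11 semitones).

Cbb7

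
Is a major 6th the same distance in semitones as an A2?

9 semitones (major sixth) vs 3 semitones (augmented second): not equal.

No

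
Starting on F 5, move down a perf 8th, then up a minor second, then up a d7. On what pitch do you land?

F5 down a perfect octave → F4 (12 semitones).
Up a minor second from F4: Gb4 (1 semitone up).
Up a diminished seventh from Gb4: Fbb5 (9 semitones up).

F double-flat 5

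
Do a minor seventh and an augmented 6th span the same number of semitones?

Yes

Both span 10 semitones: a minor seventh and an augmented sixth are the same chromatic distance.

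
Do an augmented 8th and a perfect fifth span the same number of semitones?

An augmented octave is 13 semitones but a perfect fifth is 7 semitones — different sizes.

No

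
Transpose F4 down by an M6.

Ab3

The sixth takes the letter from F down to A.
Moving 9 semitones down from F4 (the size of a major sixth) reaches Ab3.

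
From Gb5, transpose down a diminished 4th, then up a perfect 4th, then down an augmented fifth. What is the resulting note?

Gb5 down a diminished fourth → D5 (4 semitones).
Up a perfect fourth from D5: G5 (5 semitones up).
G5 down an augmented fifth → Cb5 (8 semitones).

Cb5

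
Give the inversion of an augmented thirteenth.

diminished third

First reduce the compound augmented thirteenth to its simple form, an augmented sixth.
The rule of nine gives the new number: 9 − 6 = 3, so a sixth becomes a third.
And augmented becomes diminished under inversion, so we get a diminished third.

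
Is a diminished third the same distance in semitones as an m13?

No

A diminished third is 2 semitones but a minor thirteenth is 20 semitones — different sizes.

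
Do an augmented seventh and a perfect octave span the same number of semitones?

An augmented seventh spans 12 semitones, and a perfect octave also spans 12 semitones — they're enharmonic.

Yes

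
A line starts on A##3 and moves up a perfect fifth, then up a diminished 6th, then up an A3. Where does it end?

A##3 up a perfect fifth → E##4 (7 semitones).
A diminished sixth up from E##4 is C#5.
An augmented third up from C#5 is E##5.

E##5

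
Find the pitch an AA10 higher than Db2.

F##3

The tenth's letter: D up three letter names plus an octave → F.
A doubly augmented tenth spans 18 semitones, so from Db2 the target pitch is F##3.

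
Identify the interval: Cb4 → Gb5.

C to G spans five letter names (C-D-E-F-G), plus an octave — that makes it a twelfth of some quality.
Cb4 to Gb5 is 19 semitones, matching the perfect twelfth exactly, so the quality is perfect.
(Equivalently, a compound perfect fifth: a perfect fifth plus an octave.)

perfect 12th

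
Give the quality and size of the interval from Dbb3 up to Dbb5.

perfect fifteenth

D to D is the same letter name, plus 2 octaves — that makes it a fifteenth of some quality.
Dbb3 to Dbb5 is 24 semitones, matching the perfect fifteenth exactly, so the quality is perfect.
(Equivalently, a compound perfect octave: a perfect octave plus an octave.)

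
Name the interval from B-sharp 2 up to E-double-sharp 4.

augmented eleventh

B to E spans four letter names (B-C-D-E), plus an octave — that makes it an eleventh of some quality.
The perfect eleventh is 17 semitones; here we have 18, one semitone wider: augmented.
(Equivalently, a compound augmented fourth: an augmented fourth plus an octave.)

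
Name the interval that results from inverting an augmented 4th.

Inverted interval numbers add to nine, so a fourth pairs with a fifth (4 + 5 = 9).
And augmented becomes diminished under inversion, so we get a diminished fifth.

d5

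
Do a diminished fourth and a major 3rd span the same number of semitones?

Both span 4 semitones: a diminished fourth and a major third are the same chromatic distance.

Yes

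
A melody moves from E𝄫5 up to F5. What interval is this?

augmented second

E to F spans two letter names (E-F) — that makes it a second of some quality.
The major second is 2 semitones; here we have 3, one semitone wider: augmented.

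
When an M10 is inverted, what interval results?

First reduce the compound major tenth to its simple form, a major third.
Interval numbers invert to sum to nine: 3 + 6 = 9, so a third inverts to a sixth.
The quality also flips — major becomes minor — giving a minor sixth.

minor sixth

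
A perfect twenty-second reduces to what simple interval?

Take out 2 octaves (14 from the number): 22 − 14 = 8.
That makes a perfect twenty-second a compound perfect octave — 2 octaves plus a perfect octave.

P8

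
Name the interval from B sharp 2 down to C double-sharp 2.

minor seventh

Descending from B#2 to C##2 is the same interval as ascending C##2 to B#2.
C to B spans seven letter names (C-D-E-F-G-A-B): a seventh.
A major seventh would be 11 semitones, but C##2 to B#2 is 10 — one semitone narrower, making it a minor seventh.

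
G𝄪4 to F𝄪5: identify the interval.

G to F spans seven letter names (G-A-B-C-D-E-F) — that makes it a seventh of some quality.
At 10 semitones, G##4→F##5 falls one short of a major seventh: minor.

minor 7th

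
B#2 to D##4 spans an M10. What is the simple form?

major third

Subtracting seven from the interval number removes an octave: 10 − 7 = 3.
Quality carries through unchanged, so the simple form is a major third.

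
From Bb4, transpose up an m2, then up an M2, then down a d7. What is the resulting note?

Bb4 up a minor second → Cb5 (1 semitone).
Up a major second from Cb5: Db5 (2 semitones up).
A diminished seventh down from Db5 is E4.

E4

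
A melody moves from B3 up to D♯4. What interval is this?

B to D spans three letter names (B-C-D): a third.
Counting semitones, B3→D#4 is 4, which is the major third.

major 3rd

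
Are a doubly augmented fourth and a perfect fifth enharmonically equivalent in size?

A doubly augmented fourth spans 7 semitones, and a perfect fifth also spans 7 semitones — they're enharmonic.

Yes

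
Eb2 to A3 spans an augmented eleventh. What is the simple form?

Take out an octave (7 from the number): 11 − 7 = 4.
Quality carries through unchanged, so the simple form is an augmented fourth.

A4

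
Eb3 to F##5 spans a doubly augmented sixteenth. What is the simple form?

doubly augmented second

Subtracting seven from the interval number removes an octave: 16 − 14 = 2.
So a doubly augmented sixteenth is 2 octaves plus a doubly augmented second. The quality is unchanged.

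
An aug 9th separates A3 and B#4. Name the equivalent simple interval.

augmented second

Take out an octave (7 from the number): 9 − 7 = 2.
Quality carries through unchanged, so the simple form is an augmented second.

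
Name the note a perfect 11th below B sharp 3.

F double-sharp 2

Counting four letter names plus an octave down from B lands on F.
Moving 17 semitones down from B#3 (the size of a perfect eleventh) reaches F##2.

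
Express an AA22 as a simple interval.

Subtracting seven from the interval number removes an octave: 22 − 14 = 8.
So a doubly augmented twenty-second is 2 octaves plus a doubly augmented octave. The quality is unchanged.

doubly augmented 8th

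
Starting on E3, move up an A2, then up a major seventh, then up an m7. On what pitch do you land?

Up an augmented second from E3: F##3 (3 semitones up).
A major seventh up from F##3 is E##4.
Up a minor seventh from E##4: D##5 (10 semitones up).

D##5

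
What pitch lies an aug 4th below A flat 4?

Four letter names down from A: E.
Moving 6 semitones down from Ab4 (the size of an augmented fourth) reaches Ebb4.

E double-flat 4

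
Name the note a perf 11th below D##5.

Four letters down from D (plus an octave) reaches A.
A perfect eleventh spans 17 semitones, so from D##5 the target pitch is A##3.

A##3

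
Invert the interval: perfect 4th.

perfect 5th

Interval numbers invert to sum to nine: 4 + 5 = 9, so a fourth inverts to a fifth.
The quality also flips — perfect stays perfect — giving a perfect fifth.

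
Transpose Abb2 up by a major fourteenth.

Gb4

Seven letters up from A (plus an octave) reaches G.
Moving 23 semitones up from Abb2 (the size of a major fourteenth) reaches Gb4.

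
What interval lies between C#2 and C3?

C to C is the same letter name, plus an octave — that makes it an octave of some quality.
A perfect octave would be 12 semitones; C#2 to C3 is 11, one semitone narrower, so the interval is diminished.

diminished octave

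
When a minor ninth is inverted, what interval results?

First reduce the compound minor ninth to its simple form, a minor second.
Interval numbers invert to sum to nine: 2 + 7 = 9, so a second inverts to a seventh.
The quality also flips — minor becomes major — giving a major seventh.

major 7th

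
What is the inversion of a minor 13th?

First reduce the compound minor thirteenth to its simple form, a minor sixth.
The rule of nine gives the new number: 9 − 6 = 3, so a sixth becomes a third.
And minor becomes major under inversion, so we get a major third.

M3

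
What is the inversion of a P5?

Interval numbers invert to sum to nine: 5 + 4 = 9, so a fifth inverts to a fourth.
And perfect stays perfect under inversion, so we get a perfect fourth.

perfect fourth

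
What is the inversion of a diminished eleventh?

First reduce the compound diminished eleventh to its simple form, a diminished fourth.
Inverted interval numbers add to nine, so a fourth pairs with a fifth (4 + 5 = 9).
Quality inverts too: diminished becomes augmented. That makes the inversion an augmented fifth.

augmented fifth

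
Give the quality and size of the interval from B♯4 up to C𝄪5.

major second

B to C spans two letter names (B-C), so the interval is some kind of second.
B#4 to C##5 is 2 semitones, matching the major second exactly, so the quality is major.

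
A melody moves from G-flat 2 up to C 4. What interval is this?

G to C spans four letter names (G-A-B-C), plus an octave, so the interval is some kind of eleventh.
The perfect eleventh is 17 semitones; here we have 18, one semitone wider: augmented.
(Equivalently, a compound augmented fourth: an augmented fourth plus an octave.)

A11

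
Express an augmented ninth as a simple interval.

Take out an octave (7 from the number): 9 − 7 = 2.
That makes an augmented ninth a compound augmented second — an octave plus an augmented second.

A2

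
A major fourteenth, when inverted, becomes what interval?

minor second

First reduce the compound major fourteenth to its simple form, a major seventh.
Interval numbers invert to sum to nine: 7 + 2 = 9, so a seventh inverts to a second.
Quality inverts too: major becomes minor. That makes the inversion a minor second.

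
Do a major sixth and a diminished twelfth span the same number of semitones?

No

A major sixth is 9 semitones but a diminished twelfth is 18 semitones — different sizes.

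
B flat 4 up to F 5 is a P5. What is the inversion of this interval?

P4

Interval numbers invert to sum to nine: 5 + 4 = 9, so a fifth inverts to a fourth.
And perfect stays perfect under inversion, so we get a perfect fourth.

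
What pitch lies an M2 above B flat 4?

Two letter names up from B: C.
A major second spans 2 semitones, so from Bb4 the target pitch is C5.

C 5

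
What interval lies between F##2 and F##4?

perfect 15th

F to F is the same letter name, plus 2 octaves, so the interval is some kind of fifteenth.
Counting semitones, F##2→F##4 is 24, which is the perfect fifteenth.
(Equivalently, a compound perfect octave: a perfect octave plus an octave.)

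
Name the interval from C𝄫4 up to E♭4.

C to E spans three letter names (C-D-E): a third.
The major third is 4 semitones; here we have 5, one semitone wider: augmented.

A3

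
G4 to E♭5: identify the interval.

G to E spans six letter names (G-A-B-C-D-E): a sixth.
A major sixth would be 9 semitones, but G4 to Eb5 is 8 — one semitone narrower, making it a minor sixth.

minor sixth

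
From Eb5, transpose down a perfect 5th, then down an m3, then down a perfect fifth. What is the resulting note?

A perfect fifth down from Eb5 is Ab4.
A minor third down from Ab4 is F4.
F4 down a perfect fifth → Bb3 (7 semitones).

Bb3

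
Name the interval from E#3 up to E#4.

E to E is the same letter name, plus an octave: an octave.
E#3 to E#4 is 12 semitones, matching the perfect octave exactly, so the quality is perfect.

perfect 8th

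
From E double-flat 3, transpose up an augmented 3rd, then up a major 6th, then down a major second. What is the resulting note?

An augmented third up from Ebb3 is G3.
Up a major sixth from G3: E4 (9 semitones up).
A major second down from E4 is D4.

D 4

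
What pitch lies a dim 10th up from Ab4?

Three letters up from A (plus an octave) reaches C.
A diminished tenth spans 14 semitones, so from Ab4 the target pitch is Cbb6.

Cbb6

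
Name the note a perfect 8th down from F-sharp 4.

For an octave the letter name doesn't change: still F, an octave down.
A perfect octave spans 12 semitones, so from F#4 the target pitch is F#3.

F-sharp 3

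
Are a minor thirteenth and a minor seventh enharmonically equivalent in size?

A minor thirteenth is 20 semitones but a minor seventh is 10 semitones — different sizes.

No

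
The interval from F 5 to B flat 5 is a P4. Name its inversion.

perfect 5th

Inverted interval numbers add to nine, so a fourth pairs with a fifth (4 + 5 = 9).
And perfect stays perfect under inversion, so we get a perfect fifth.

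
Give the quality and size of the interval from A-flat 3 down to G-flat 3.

Descending from Ab3 to Gb3 is the same interval as ascending Gb3 to Ab3.
G to A spans two letter names (G-A): a second.
The major second spans 2 semitones, and Gb3 to Ab3 is exactly 2 semitones — so this is a major second.

major 2nd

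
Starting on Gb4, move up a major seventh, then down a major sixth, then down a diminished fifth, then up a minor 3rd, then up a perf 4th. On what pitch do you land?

Gb4 up a major seventh → F5 (11 semitones).
Down a major sixth from F5: Ab4 (9 semitones down).
Ab4 down a diminished fifth → D4 (6 semitones).
Up a minor third from D4: F4 (3 semitones up).
Up a perfect fourth from F4: Bb4 (5 semitones up).

Bb4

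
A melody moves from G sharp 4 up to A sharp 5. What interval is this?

G to A spans two letter names (G-A), plus an octave — that makes it a ninth of some quality.
The major ninth spans 14 semitones, and G#4 to A#5 is exactly 14 semitones — so this is a major ninth.
(Equivalently, a compound major second: a major second plus an octave.)

major ninth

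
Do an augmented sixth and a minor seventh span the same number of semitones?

An augmented sixth spans 10 semitones, and a minor seventh also spans 10 semitones — they're enharmonic.

Yes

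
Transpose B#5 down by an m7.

Counting seven letter names down from B lands on C.
Moving 10 semitones down from B#5 (the size of a minor seventh) reaches C##5.

C##5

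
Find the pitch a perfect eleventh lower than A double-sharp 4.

E double-sharp 3

Counting four letter names plus an octave down from A lands on E.
A perfect eleventh spans 17 semitones, so from A##4 the target pitch is E##3.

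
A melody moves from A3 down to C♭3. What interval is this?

Descending from A3 to Cb3 is the same interval as ascending Cb3 to A3.
C to A spans six letter names (C-D-E-F-G-A) — that makes it a sixth of some quality.
Cb3 to A3 spans 10 semitones — one semitone wider than the major sixth (9) — giving an augmented sixth.

A6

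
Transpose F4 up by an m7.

Counting seven letter names up from F lands on E.
Moving 10 semitones up from F4 (the size of a minor seventh) reaches Eb5.

Eb5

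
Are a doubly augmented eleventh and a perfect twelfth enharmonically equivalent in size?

A doubly augmented eleventh spans 19 semitones, and a perfect twelfth also spans 19 semitones — they're enharmonic.

Yes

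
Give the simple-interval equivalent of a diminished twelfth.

d5

Subtracting seven from the interval number removes an octave: 12 − 7 = 5.
So a diminished twelfth is an octave plus a diminished fifth. The quality is unchanged.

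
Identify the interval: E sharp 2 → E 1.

Descending from E#2 to E1 is the same interval as ascending E1 to E#2.
E to E is the same letter name, plus an octave, so the interval is some kind of octave.
The perfect octave is 12 semitones; here we have 13, one semitone wider: augmented.

A8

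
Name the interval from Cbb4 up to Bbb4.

major 7th

C to B spans seven letter names (C-D-E-F-G-A-B) — that makes it a seventh of some quality.
Cbb4 to Bbb4 is 11 semitones, matching the major seventh exactly, so the quality is major.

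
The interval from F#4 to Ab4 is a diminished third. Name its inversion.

augmented sixth

The rule of nine gives the new number: 9 − 3 = 6, so a third becomes a sixth.
The quality also flips — diminished becomes augmented — giving an augmented sixth.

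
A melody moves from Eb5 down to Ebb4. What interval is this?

A8

Descending from Eb5 to Ebb4 is the same interval as ascending Ebb4 to Eb5.
E to E is the same letter name, plus an octave — that makes it an octave of some quality.
A perfect octave would be 12 semitones; Ebb4 to Eb5 is 13, one semitone wider, so the interval is augmented.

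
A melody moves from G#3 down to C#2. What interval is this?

perfect twelfth

Descending from G#3 to C#2 is the same interval as ascending C#2 to G#3.
C to G spans five letter names (C-D-E-F-G), plus an octave, so the interval is some kind of twelfth.
Counting semitones, C#2→G#3 is 19, which is the perfect twelfth.
(Equivalently, a compound perfect fifth: a perfect fifth plus an octave.)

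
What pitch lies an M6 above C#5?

Six letter names up from C: A.
Moving 9 semitones up from C#5 (the size of a major sixth) reaches A#5.

A#5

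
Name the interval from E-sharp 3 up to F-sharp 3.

E to F spans two letter names (E-F), so the interval is some kind of second.
A major second would be 2 semitones, but E#3 to F#3 is 1 — one semitone narrower, making it a minor second.

minor 2nd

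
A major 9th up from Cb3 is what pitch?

Db4

The ninth's letter: C up two letter names plus an octave → D.
A major ninth is 14 semitones; 14 semitones up from Cb3 gives Db4.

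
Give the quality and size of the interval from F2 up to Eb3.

minor seventh

F to E spans seven letter names (F-G-A-B-C-D-E): a seventh.
A major seventh would be 11 semitones, but F2 to Eb3 is 10 — one semitone narrower, making it a minor seventh.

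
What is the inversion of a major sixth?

The rule of nine gives the new number: 9 − 6 = 3, so a sixth becomes a third.
The quality also flips — major becomes minor — giving a minor third.

minor 3rd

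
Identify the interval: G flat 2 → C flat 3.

P4

G to C spans four letter names (G-A-B-C), so the interval is some kind of fourth.
The perfect fourth spans 5 semitones, and Gb2 to Cb3 is exactly 5 semitones — so this is a perfect fourth.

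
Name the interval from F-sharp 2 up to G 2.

m2

F to G spans two letter names (F-G): a second.
A major second would be 2 semitones, but F#2 to G2 is 1 — one semitone narrower, making it a minor second.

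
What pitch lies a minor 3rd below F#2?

D#2

Counting three letter names down from F lands on D.
Moving 3 semitones down from F#2 (the size of a minor third) reaches D#2.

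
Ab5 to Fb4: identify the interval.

Descending from Ab5 to Fb4 is the same interval as ascending Fb4 to Ab5.
F to A spans three letter names (F-G-A), plus an octave, so the interval is some kind of tenth.
Fb4 to Ab5 is 16 semitones, matching the major tenth exactly, so the quality is major.
(Equivalently, a compound major third: a major third plus an octave.)

major tenth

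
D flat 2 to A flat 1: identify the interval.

perfect fourth

Descending from Db2 to Ab1 is the same interval as ascending Ab1 to Db2.
A to D spans four letter names (A-B-C-D): a fourth.
Ab1 to Db2 is 5 semitones, matching the perfect fourth exactly, so the quality is perfect.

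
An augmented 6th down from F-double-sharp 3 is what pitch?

A 2

Six letter names down from F: A.
An augmented sixth spans 10 semitones, so from F##3 the target pitch is A2.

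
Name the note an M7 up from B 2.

A sharp 3

Counting seven letter names up from B lands on A.
A major seventh spans 11 semitones, so from B2 the target pitch is A#3.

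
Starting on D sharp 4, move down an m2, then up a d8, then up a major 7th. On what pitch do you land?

D#4 down a minor second → C##4 (1 semitone).
A diminished octave up from C##4 is C#5.
C#5 up a major seventh → B#5 (11 semitones).

B sharp 5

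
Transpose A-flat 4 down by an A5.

Five letter names down from A: D.
An augmented fifth is 8 semitones; 8 semitones down from Ab4 gives Dbb4.

D-double-flat 4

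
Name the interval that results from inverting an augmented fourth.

Interval numbers invert to sum to nine: 4 + 5 = 9, so a fourth inverts to a fifth.
The quality also flips — augmented becomes diminished — giving a diminished fifth.

diminished fifth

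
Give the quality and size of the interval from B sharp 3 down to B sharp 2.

P8

Descending from B#3 to B#2 is the same interval as ascending B#2 to B#3.
B to B is the same letter name, plus an octave: an octave.
Counting semitones, B#2→B#3 is 12, which is the perfect octave.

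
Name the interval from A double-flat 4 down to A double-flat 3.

perfect octave

Descending from Abb4 to Abb3 is the same interval as ascending Abb3 to Abb4.
A to A is the same letter name, plus an octave, so the interval is some kind of octave.
Abb3 to Abb4 is 12 semitones, matching the perfect octave exactly, so the quality is perfect.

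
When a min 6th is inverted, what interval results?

M3

Interval numbers invert to sum to nine: 6 + 3 = 9, so a sixth inverts to a third.
And minor becomes major under inversion, so we get a major third.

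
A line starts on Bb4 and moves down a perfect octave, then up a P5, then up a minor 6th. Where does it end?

A perfect octave down from Bb4 is Bb3.
Bb3 up a perfect fifth → F4 (7 semitones).
F4 up a minor sixth → Db5 (8 semitones).

Db5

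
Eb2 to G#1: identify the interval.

diminished sixth

Descending from Eb2 to G#1 is the same interval as ascending G#1 to Eb2.
G to E spans six letter names (G-A-B-C-D-E) — that makes it a sixth of some quality.
The major sixth is 9 semitones; here we have 7, two semitones narrower: diminished.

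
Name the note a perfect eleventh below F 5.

Four letters down from F (plus an octave) reaches C.
A perfect eleventh spans 17 semitones, so from F5 the target pitch is C4.

C 4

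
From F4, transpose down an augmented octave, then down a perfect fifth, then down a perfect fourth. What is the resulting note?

Fb2

F4 down an augmented octave → Fb3 (13 semitones).
Fb3 down a perfect fifth → Bbb2 (7 semitones).
A perfect fourth down from Bbb2 is Fb2.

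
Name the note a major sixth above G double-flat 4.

E double-flat 5

Six letter names up from G: E.
A major sixth is 9 semitones; 9 semitones up from Gbb4 gives Ebb5.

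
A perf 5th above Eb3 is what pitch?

Five letter names up from E: B.
A perfect fifth is 7 semitones; 7 semitones up from Eb3 gives Bb3.

Bb3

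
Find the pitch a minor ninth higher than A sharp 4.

B 5

The ninth's letter: A up two letter names plus an octave → B.
A minor ninth is 13 semitones; 13 semitones up from A#4 gives B5.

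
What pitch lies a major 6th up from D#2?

B#2

Six letter names up from D: B.
Moving 9 semitones up from D#2 (the size of a major sixth) reaches B#2.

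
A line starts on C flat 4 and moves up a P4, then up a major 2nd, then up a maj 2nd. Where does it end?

Cb4 up a perfect fourth → Fb4 (5 semitones).
Fb4 up a major second → Gb4 (2 semitones).
Gb4 up a major second → Ab4 (2 semitones).

A flat 4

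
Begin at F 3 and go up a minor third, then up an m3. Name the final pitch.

C flat 4

F3 up a minor third → Ab3 (3 semitones).
Up a minor third from Ab3: Cb4 (3 semitones up).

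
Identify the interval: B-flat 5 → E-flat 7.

perfect 11th

B to E spans four letter names (B-C-D-E), plus an octave: an eleventh.
Counting semitones, Bb5→Eb7 is 17, which is the perfect eleventh.
(Equivalently, a compound perfect fourth: a perfect fourth plus an octave.)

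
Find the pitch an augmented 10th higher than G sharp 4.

The tenth's letter: G up three letter names plus an octave → B.
Moving 17 semitones up from G#4 (the size of an augmented tenth) reaches B##5.

B double-sharp 5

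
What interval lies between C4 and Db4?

minor second

C to D spans two letter names (C-D), so the interval is some kind of second.
At 1 semitone, C4→Db4 falls one short of a major second: minor.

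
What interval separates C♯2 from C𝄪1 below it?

Descending from C#2 to C##1 is the same interval as ascending C##1 to C#2.
C to C is the same letter name, plus an octave, so the interval is some kind of octave.
A perfect octave would be 12 semitones; C##1 to C#2 is 11, one semitone narrower, so the interval is diminished.

d8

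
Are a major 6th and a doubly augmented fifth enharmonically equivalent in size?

A major sixth spans 9 semitones, and a doubly augmented fifth also spans 9 semitones — they're enharmonic.

Yes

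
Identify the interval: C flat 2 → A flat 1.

m3

Descending from Cb2 to Ab1 is the same interval as ascending Ab1 to Cb2.
A to C spans three letter names (A-B-C), so the interval is some kind of third.
At 3 semitones, Ab1→Cb2 falls one short of a major third: minor.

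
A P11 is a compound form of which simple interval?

Take out an octave (7 from the number): 11 − 7 = 4.
So a perfect eleventh is an octave plus a perfect fourth. The quality is unchanged.

P4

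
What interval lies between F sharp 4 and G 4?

minor second

F to G spans two letter names (F-G) — that makes it a second of some quality.
At 1 semitone, F#4→G4 falls one short of a major second: minor.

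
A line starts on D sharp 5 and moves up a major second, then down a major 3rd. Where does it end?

Up a major second from D#5: E#5 (2 semitones up).
E#5 down a major third → C#5 (4 semitones).

C sharp 5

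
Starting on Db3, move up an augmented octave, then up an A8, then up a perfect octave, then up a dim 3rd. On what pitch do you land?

F6

Up an augmented octave from Db3: D4 (13 semitones up).
D4 up an augmented octave → D#5 (13 semitones).
A perfect octave up from D#5 is D#6.
Up a diminished third from D#6: F6 (2 semitones up).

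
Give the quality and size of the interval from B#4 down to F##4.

perfect fourth

Descending from B#4 to F##4 is the same interval as ascending F##4 to B#4.
F to B spans four letter names (F-G-A-B) — that makes it a fourth of some quality.
F##4 to B#4 is 5 semitones, matching the perfect fourth exactly, so the quality is perfect.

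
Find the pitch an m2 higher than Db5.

Ebb5

Two letter names up from D: E.
Moving 1 semitone up from Db5 (the size of a minor second) reaches Ebb5.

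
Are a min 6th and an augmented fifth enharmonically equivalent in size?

Yes

A minor sixth = 8 semitones = an augmented fifth; enharmonically equal.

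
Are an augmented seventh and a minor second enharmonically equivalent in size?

No

An augmented seventh is 12 semitones but a minor second is 1 semitone — different sizes.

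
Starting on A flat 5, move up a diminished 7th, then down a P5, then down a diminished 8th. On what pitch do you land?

Up a diminished seventh from Ab5: Gbb6 (9 semitones up).
A perfect fifth down from Gbb6 is Cbb6.
A diminished octave down from Cbb6 is Cb5.

C flat 5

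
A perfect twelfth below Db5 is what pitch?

Counting five letter names plus an octave down from D lands on G.
Moving 19 semitones down from Db5 (the size of a perfect twelfth) reaches Gb3.

Gb3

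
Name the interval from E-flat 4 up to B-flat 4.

E to B spans five letter names (E-F-G-A-B) — that makes it a fifth of some quality.
Eb4 to Bb4 is 7 semitones, matching the perfect fifth exactly, so the quality is perfect.

perfect fifth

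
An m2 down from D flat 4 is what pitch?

C 4

Two letter names down from D: C.
Moving 1 semitone down from Db4 (the size of a minor second) reaches C4.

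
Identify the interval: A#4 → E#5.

P5

A to E spans five letter names (A-B-C-D-E): a fifth.
The perfect fifth spans 7 semitones, and A#4 to E#5 is exactly 7 semitones — so this is a perfect fifth.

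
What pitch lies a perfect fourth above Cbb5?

Fbb5

Counting four letter names up from C lands on F.
Moving 5 semitones up from Cbb5 (the size of a perfect fourth) reaches Fbb5.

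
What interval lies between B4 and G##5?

augmented 6th

B to G spans six letter names (B-C-D-E-F-G), so the interval is some kind of sixth.
The major sixth is 9 semitones; here we have 10, one semitone wider: augmented.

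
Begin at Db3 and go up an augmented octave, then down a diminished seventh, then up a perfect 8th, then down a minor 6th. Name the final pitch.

G##3

Db3 up an augmented octave → D4 (13 semitones).
A diminished seventh down from D4 is E#3.
E#3 up a perfect octave → E#4 (12 semitones).
E#4 down a minor sixth → G##3 (8 semitones).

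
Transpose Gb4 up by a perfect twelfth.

Db6

The twelfth's letter: G up five letter names plus an octave → D.
A perfect twelfth spans 19 semitones, so from Gb4 the target pitch is Db6.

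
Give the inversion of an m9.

First reduce the compound minor ninth to its simple form, a minor second.
Inverted interval numbers add to nine, so a second pairs with a seventh (2 + 7 = 9).
The quality also flips — minor becomes major — giving a major seventh.

M7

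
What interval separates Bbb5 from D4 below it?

diminished thirteenth

Descending from Bbb5 to D4 is the same interval as ascending D4 to Bbb5.
D to B spans six letter names (D-E-F-G-A-B), plus an octave — that makes it a thirteenth of some quality.
D4 to Bbb5 spans 19 semitones — two semitones narrower than the major thirteenth (21) — giving a diminished thirteenth.
(Equivalently, a compound diminished sixth: a diminished sixth plus an octave.)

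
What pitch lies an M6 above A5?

Six letter names up from A: F.
Moving 9 semitones up from A5 (the size of a major sixth) reaches F#6.

F#6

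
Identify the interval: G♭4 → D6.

G to D spans five letter names (G-A-B-C-D), plus an octave, so the interval is some kind of twelfth.
The perfect twelfth is 19 semitones; here we have 20, one semitone wider: augmented.
(Equivalently, a compound augmented fifth: an augmented fifth plus an octave.)

A12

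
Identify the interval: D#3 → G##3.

D to G spans four letter names (D-E-F-G), so the interval is some kind of fourth.
D#3 to G##3 spans 6 semitones — one semitone wider than the perfect fourth (5) — giving an augmented fourth.

augmented fourth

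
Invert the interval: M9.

First reduce the compound major ninth to its simple form, a major second.
Interval numbers invert to sum to nine: 2 + 7 = 9, so a second inverts to a seventh.
And major becomes minor under inversion, so we get a minor seventh.

m7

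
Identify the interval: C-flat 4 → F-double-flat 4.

C to F spans four letter names (C-D-E-F) — that makes it a fourth of some quality.
The perfect fourth is 5 semitones; here we have 4, one semitone narrower: diminished.

diminished 4th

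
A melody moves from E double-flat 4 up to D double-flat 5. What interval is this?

m7

E to D spans seven letter names (E-F-G-A-B-C-D), so the interval is some kind of seventh.
Ebb4 to Dbb5 is 10 semitones, a half step short of the major seventh (11), so this is minor.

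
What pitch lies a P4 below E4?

Four letter names down from E: B.
A perfect fourth spans 5 semitones, so from E4 the target pitch is B3.

B3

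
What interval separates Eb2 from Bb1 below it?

perfect 4th

Descending from Eb2 to Bb1 is the same interval as ascending Bb1 to Eb2.
B to E spans four letter names (B-C-D-E) — that makes it a fourth of some quality.
Counting semitones, Bb1→Eb2 is 5, which is the perfect fourth.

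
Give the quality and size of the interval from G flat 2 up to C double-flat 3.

G to C spans four letter names (G-A-B-C): a fourth.
Gb2 to Cbb3 spans 4 semitones — one semitone narrower than the perfect fourth (5) — giving a diminished fourth.

diminished fourth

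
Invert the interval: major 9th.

First reduce the compound major ninth to its simple form, a major second.
Interval numbers invert to sum to nine: 2 + 7 = 9, so a second inverts to a seventh.
Quality inverts too: major becomes minor. That makes the inversion a minor seventh.

m7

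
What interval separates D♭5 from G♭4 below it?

P5

Descending from Db5 to Gb4 is the same interval as ascending Gb4 to Db5.
G to D spans five letter names (G-A-B-C-D) — that makes it a fifth of some quality.
The perfect fifth spans 7 semitones, and Gb4 to Db5 is exactly 7 semitones — so this is a perfect fifth.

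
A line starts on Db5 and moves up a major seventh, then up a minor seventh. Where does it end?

A major seventh up from Db5 is C6.
C6 up a minor seventh → Bb6 (10 semitones).

Bb6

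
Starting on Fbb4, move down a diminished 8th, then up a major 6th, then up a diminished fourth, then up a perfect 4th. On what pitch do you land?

Fbb4 down a diminished octave → Fb3 (11 semitones).
Fb3 up a major sixth → Db4 (9 semitones).
Db4 up a diminished fourth → Gbb4 (4 semitones).
Up a perfect fourth from Gbb4: Cbb5 (5 semitones up).

Cbb5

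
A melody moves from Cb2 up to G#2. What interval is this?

doubly augmented 5th

C to G spans five letter names (C-D-E-F-G): a fifth.
A perfect fifth would be 7 semitones; Cb2 to G#2 is 9, two semitones wider, so the interval is doubly augmented.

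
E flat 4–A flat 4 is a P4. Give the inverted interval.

Inverted interval numbers add to nine, so a fourth pairs with a fifth (4 + 5 = 9).
And perfect stays perfect under inversion, so we get a perfect fifth.

perfect 5th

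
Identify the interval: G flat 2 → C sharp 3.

G to C spans four letter names (G-A-B-C), so the interval is some kind of fourth.
A perfect fourth would be 5 semitones; Gb2 to C#3 is 7, two semitones wider, so the interval is doubly augmented.

doubly augmented 4th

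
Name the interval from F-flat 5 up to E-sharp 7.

F to E spans seven letter names (F-G-A-B-C-D-E), plus an octave — that makes it a fourteenth of some quality.
The major fourteenth is 23 semitones; here we have 25, two semitones wider: doubly augmented.
(Equivalently, a compound doubly augmented seventh: a doubly augmented seventh plus an octave.)

AA14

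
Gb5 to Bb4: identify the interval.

Descending from Gb5 to Bb4 is the same interval as ascending Bb4 to Gb5.
B to G spans six letter names (B-C-D-E-F-G), so the interval is some kind of sixth.
At 8 semitones, Bb4→Gb5 falls one short of a major sixth: minor.

minor 6th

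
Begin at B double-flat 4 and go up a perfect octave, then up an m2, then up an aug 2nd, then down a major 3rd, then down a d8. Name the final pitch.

B flat 4

Up a perfect octave from Bbb4: Bbb5 (12 semitones up).
A minor second up from Bbb5 is Cbb6.
Up an augmented second from Cbb6: Db6 (3 semitones up).
A major third down from Db6 is Bbb5.
Down a diminished octave from Bbb5: Bb4 (11 semitones down).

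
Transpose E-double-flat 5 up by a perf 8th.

E-double-flat 6

An octave keeps the letter name E, an octave up from E.
A perfect octave spans 12 semitones, so from Ebb5 the target pitch is Ebb6.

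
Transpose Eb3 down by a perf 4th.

Bb2

The fourth takes the letter from E down to B.
A perfect fourth is 5 semitones; 5 semitones down from Eb3 gives Bb2.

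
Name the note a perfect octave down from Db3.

An octave keeps the letter name D, an octave down from D.
A perfect octave spans 12 semitones, so from Db3 the target pitch is Db2.

Db2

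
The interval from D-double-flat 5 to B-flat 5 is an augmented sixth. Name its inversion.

The rule of nine gives the new number: 9 − 6 = 3, so a sixth becomes a third.
The quality also flips — augmented becomes diminished — giving a diminished third.

diminished third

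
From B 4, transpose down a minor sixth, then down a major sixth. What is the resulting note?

F sharp 3

A minor sixth down from B4 is D#4.
Down a major sixth from D#4: F#3 (9 semitones down).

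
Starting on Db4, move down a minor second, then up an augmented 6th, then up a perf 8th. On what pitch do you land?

Down a minor second from Db4: C4 (1 semitone down).
Up an augmented sixth from C4: A#4 (10 semitones up).
A perfect octave up from A#4 is A#5.

A#5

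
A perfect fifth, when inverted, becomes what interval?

The rule of nine gives the new number: 9 − 5 = 4, so a fifth becomes a fourth.
The quality also flips — perfect stays perfect — giving a perfect fourth.

perfect fourth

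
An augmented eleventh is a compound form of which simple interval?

A4

Subtracting seven from the interval number removes an octave: 11 − 7 = 4.
That makes an augmented eleventh a compound augmented fourth — an octave plus an augmented fourth.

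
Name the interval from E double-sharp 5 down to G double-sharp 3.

major 13th

Descending from E##5 to G##3 is the same interval as ascending G##3 to E##5.
G to E spans six letter names (G-A-B-C-D-E), plus an octave, so the interval is some kind of thirteenth.
The major thirteenth spans 21 semitones, and G##3 to E##5 is exactly 21 semitones — so this is a major thirteenth.
(Equivalently, a compound major sixth: a major sixth plus an octave.)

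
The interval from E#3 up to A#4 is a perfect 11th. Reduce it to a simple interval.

Take out an octave (7 from the number): 11 − 7 = 4.
That makes a perfect eleventh a compound perfect fourth — an octave plus a perfect fourth.

P4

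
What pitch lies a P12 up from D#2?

The twelfth's letter: D up five letter names plus an octave → A.
Moving 19 semitones up from D#2 (the size of a perfect twelfth) reaches A#3.

A#3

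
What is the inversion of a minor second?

The rule of nine gives the new number: 9 − 2 = 7, so a second becomes a seventh.
Quality inverts too: minor becomes major. That makes the inversion a major seventh.

M7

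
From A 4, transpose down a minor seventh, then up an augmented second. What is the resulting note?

C double-sharp 4

Down a minor seventh from A4: B3 (10 semitones down).
An augmented second up from B3 is C##4.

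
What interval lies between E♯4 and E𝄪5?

augmented octave

E to E is the same letter name, plus an octave: an octave.
E#4 to E##5 spans 13 semitones — one semitone wider than the perfect octave (12) — giving an augmented octave.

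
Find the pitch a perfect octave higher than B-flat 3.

B-flat 4

For an octave the letter name doesn't change: still B, an octave up.
Moving 12 semitones up from Bb3 (the size of a perfect octave) reaches Bb4.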